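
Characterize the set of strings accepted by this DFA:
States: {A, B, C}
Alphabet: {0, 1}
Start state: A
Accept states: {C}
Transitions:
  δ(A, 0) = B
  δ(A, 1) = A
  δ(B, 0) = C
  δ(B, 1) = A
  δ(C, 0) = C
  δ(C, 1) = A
Testing a few strings:
  '1' → reject
  '1011' → reject
  '01' → reject
  '0000' → accept
State roles: A=last symbol not 0; B=one trailing 0; C=two trailing 0's
All binary strings ending with 00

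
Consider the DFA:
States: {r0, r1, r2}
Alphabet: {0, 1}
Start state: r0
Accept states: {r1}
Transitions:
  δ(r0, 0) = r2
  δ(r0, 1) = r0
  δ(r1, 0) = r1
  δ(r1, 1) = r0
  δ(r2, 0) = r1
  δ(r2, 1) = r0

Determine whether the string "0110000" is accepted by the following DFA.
Processing string "0110000":
  r0 --0--> r2
  r2 --1--> r0
  r0 --1--> r0
  r0 --0--> r2
  r2 --0--> r1
  r1 --0--> r1
  r1 --0--> r1
Final state: r1
Accept states: {r1}
Yes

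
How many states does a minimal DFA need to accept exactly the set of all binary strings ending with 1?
By Myhill–Nerode, count the distinguishable equivalence classes: two classes — last symbol is 1 vs. not.
2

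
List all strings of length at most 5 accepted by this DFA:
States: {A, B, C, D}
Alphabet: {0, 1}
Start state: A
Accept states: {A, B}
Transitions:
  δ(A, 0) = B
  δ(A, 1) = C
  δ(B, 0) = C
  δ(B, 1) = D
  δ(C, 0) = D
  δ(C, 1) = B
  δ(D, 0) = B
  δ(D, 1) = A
ε, 0, 11, 001, 010, 011, 100, 101, 0000, 0001, 0110, 1010, 1101, 1110, 1111, 00010, 00101, 00110, 00111, 01001, 01010, 01011, 01111, 10001, 10010, 10011, 10111, 11000, 11001, 11110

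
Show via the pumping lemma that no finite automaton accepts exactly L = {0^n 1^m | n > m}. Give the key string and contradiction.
Assume L is regular with pumping length p. Idea: pumping down the 0-block drops the 0-count to at most the 1-count.
Choose s = 0^(p+1) 1^p ∈ L (|s| = 2p+1 ≥ p). By the pumping lemma, s = xyz with |xy| ≤ p, |y| > 0, so y = 0^k with k ≥ 1. Take i = 0: xz = 0^(p+1−k) 1^p. Since k ≥ 1, p+1−k ≤ p, so the number of 0's is no longer strictly greater than the number of 1's, hence xz ∉ L.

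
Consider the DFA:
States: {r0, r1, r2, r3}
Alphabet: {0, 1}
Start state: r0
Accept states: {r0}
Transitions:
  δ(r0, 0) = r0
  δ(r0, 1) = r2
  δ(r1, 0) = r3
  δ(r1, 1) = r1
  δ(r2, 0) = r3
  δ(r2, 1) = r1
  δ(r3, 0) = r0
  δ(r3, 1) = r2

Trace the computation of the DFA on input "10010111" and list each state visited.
read '1': r0 → r2
  read '0': r2 → r3
  read '0': r3 → r0
  read '1': r0 → r2
  read '0': r2 → r3
  read '1': r3 → r2
  read '1': r2 → r1
  read '1': r1 → r1
r0 -> r2 -> r3 -> r0 -> r2 -> r3 -> r2 -> r1 -> r1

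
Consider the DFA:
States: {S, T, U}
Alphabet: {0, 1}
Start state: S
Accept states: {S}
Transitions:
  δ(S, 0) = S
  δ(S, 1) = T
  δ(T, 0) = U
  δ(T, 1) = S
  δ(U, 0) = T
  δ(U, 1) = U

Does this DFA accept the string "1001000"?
Processing string "1001000":
  S --1--> T
  T --0--> U
  U --0--> T
  T --1--> S
  S --0--> S
  S --0--> S
  S --0--> S
Final state: S
Accept states: {S}
Yes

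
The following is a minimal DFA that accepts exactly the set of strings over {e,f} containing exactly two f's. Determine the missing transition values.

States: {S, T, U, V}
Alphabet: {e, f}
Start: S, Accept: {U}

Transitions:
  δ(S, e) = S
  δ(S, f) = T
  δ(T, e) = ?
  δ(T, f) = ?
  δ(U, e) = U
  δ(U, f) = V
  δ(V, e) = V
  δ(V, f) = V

From the language and accept set, identify what each state tracks — S: zero f's; T: one f; U: two f's; V: ≥ three f's (dead).
Each missing δ(q, a) is the state matching the new tracked value after reading a.
δ(T, e) = T; δ(T, f) = U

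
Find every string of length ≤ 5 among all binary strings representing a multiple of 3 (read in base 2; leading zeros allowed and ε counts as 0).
ε, 0, 00, 11, 000, 011, 110, 0000, 0011, 0110, 1001, 1100, 1111, 00000, 00011, 00110, 01001, 01100, 01111, 10010, 10101, 11000, 11011, 11110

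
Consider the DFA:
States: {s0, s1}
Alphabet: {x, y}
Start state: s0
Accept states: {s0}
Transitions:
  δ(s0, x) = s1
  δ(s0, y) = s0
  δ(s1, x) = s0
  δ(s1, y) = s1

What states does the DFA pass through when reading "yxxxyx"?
read 'y': s0 → s0
  read 'x': s0 → s1
  read 'x': s1 → s0
  read 'x': s0 → s1
  read 'y': s1 → s1
  read 'x': s1 → s0
s0 -> s0 -> s1 -> s0 -> s1 -> s1 -> s0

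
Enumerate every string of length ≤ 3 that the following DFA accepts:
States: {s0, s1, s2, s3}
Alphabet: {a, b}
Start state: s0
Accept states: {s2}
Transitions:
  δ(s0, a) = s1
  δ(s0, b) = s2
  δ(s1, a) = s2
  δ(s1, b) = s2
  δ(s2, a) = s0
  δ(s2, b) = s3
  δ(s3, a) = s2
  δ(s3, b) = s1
b, aa, ab, bab, bba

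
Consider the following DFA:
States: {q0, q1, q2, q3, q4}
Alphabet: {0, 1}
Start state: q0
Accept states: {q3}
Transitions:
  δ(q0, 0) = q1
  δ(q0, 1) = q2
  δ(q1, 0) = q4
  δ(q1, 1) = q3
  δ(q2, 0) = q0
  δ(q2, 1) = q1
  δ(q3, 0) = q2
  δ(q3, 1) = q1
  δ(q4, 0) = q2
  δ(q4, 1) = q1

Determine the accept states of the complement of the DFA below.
Complement accept states = All states \ Original accept states
= {q0, q1, q2, q3, q4} \ {q3}
{q0, q1, q2, q4}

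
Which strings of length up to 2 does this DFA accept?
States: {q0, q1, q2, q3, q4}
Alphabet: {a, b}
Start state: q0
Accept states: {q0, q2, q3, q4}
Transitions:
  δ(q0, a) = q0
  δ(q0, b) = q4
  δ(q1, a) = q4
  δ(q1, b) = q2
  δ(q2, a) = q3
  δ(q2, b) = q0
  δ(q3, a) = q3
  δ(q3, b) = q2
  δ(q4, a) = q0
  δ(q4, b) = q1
ε, a, b, aa, ab, ba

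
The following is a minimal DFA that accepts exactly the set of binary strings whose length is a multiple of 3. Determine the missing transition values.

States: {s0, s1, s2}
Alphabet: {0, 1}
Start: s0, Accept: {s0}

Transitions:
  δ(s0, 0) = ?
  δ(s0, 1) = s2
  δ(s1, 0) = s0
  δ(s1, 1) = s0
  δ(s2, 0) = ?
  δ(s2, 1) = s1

From the language and accept set, identify what each state tracks — s0: length ≡ 0 (mod 3); s1: length ≡ 2 (mod 3); s2: length ≡ 1 (mod 3).
Each missing δ(q, a) is the state matching the new tracked value after reading a.
δ(s0, 0) = s2; δ(s2, 0) = s1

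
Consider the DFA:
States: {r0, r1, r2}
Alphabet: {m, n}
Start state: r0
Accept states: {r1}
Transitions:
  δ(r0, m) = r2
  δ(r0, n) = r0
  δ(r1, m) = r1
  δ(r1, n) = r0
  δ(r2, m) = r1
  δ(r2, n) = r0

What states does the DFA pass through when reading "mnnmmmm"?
read 'm': r0 → r2
  read 'n': r2 → r0
  read 'n': r0 → r0
  read 'm': r0 → r2
  read 'm': r2 → r1
  read 'm': r1 → r1
  read 'm': r1 → r1
r0 -> r2 -> r0 -> r0 -> r2 -> r1 -> r1 -> r1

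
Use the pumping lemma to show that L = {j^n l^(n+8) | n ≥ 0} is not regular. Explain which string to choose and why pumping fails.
Assume L is regular with pumping length p. Idea: pumping the j-block breaks the fixed offset of 8.
Choose s = j^p l^(p+8) ∈ L. By the pumping lemma, s = xyz with |xy| ≤ p, |y| > 0, so y = j^k with k ≥ 1. Then xy²z = j^(p+k) l^(p+8). For this to be in L we would need p+8 = (p+k)+8, i.e. k = 0, contradicting k ≥ 1. So xy²z ∉ L.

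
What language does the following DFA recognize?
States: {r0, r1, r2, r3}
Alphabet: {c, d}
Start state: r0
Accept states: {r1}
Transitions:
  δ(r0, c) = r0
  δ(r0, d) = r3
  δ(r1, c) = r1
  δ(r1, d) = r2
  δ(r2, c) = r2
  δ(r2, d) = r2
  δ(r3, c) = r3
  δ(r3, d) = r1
Testing a few strings:
  'dd' → accept
  'd' → reject
  'ddd' → reject
  'ddc' → accept
State roles: r0=zero d's; r1=two d's; r2=≥ three d's (dead); r3=one d
All strings over {c,d} containing exactly two d's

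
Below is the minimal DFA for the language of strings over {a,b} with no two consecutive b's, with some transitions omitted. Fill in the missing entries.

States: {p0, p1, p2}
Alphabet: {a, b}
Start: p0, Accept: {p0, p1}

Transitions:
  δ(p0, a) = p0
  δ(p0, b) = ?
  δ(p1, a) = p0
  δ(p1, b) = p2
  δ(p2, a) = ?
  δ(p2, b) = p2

From the language and accept set, identify what each state tracks — p0: last symbol not b (ok); p1: last symbol b (ok); p2: saw bb (dead).
Each missing δ(q, a) is the state matching the new tracked value after reading a.
δ(p0, b) = p1; δ(p2, a) = p2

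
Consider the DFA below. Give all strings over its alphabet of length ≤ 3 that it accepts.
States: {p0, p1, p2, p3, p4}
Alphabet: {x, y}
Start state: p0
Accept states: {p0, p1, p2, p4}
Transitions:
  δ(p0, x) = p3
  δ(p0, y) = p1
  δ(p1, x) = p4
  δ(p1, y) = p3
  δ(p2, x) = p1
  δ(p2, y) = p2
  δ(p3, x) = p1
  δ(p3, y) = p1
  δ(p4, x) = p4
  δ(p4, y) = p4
ε, y, xx, xy, yx, xxx, xyx, yxx, yxy, yyx, yyy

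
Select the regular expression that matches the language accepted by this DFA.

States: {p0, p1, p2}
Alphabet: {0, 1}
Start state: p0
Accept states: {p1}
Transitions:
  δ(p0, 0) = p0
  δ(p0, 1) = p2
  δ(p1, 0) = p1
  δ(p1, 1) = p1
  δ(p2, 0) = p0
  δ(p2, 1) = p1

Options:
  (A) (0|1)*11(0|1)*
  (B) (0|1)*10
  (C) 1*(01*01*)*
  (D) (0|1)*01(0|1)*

Check each option against the DFA on short strings; one disagreement eliminates an option:
  (A) (0|1)*11(0|1)*: agrees with the DFA on every string of length ≤ 6
  (B) (0|1)*10: on '10' the DFA goes p0 → p2 → p0 and rejects (p0 ∉ Accept), but the regex matches it → eliminate
  (C) 1*(01*01*)*: on ε the DFA stays in p0 and rejects (p0 ∉ Accept), but the regex matches it → eliminate
  (D) (0|1)*01(0|1)*: on '01' the DFA goes p0 → p0 → p2 and rejects (p2 ∉ Accept), but the regex matches it → eliminate
Only (A) is consistent with the DFA.
(A) (0|1)*11(0|1)*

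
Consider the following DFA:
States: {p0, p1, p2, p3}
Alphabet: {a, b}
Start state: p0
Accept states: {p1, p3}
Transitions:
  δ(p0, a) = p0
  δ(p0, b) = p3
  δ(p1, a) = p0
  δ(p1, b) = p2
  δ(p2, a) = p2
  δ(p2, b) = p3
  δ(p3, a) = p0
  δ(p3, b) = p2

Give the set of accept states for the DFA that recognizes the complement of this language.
Complement accept states = All states \ Original accept states
= {p0, p1, p2, p3} \ {p1, p3}
{p0, p2}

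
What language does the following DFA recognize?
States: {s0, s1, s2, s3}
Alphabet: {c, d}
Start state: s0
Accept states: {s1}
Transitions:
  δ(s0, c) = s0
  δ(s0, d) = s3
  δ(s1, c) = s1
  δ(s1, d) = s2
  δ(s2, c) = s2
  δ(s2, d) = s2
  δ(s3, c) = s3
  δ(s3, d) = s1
Testing a few strings:
  'cd' → reject
  'dccc' → reject
  'ddc' → accept
  'cdcc' → reject
State roles: s0=zero d's; s1=two d's; s2=≥ three d's (dead); s3=one d
All strings over {c,d} containing exactly two d's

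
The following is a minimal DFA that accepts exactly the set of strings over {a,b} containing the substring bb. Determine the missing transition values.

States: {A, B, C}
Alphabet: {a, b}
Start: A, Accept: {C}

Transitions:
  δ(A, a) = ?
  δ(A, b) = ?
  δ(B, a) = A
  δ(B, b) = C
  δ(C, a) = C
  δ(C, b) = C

From the language and accept set, identify what each state tracks — A: no progress toward bb; B: one trailing b; C: substring bb seen.
Each missing δ(q, a) is the state matching the new tracked value after reading a.
δ(A, a) = A; δ(A, b) = B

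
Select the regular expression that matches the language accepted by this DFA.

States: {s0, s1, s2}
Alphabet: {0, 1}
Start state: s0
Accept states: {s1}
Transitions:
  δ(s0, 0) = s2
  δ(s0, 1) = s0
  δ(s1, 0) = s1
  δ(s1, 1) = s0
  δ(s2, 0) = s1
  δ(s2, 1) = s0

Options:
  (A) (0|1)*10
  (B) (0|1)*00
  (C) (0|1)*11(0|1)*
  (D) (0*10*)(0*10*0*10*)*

Check each option against the DFA on short strings; one disagreement eliminates an option:
  (A) (0|1)*10: on '00' the DFA goes s0 → s2 → s1 and accepts (s1 ∈ Accept), but the regex does not match it → eliminate
  (B) (0|1)*00: agrees with the DFA on every string of length ≤ 6
  (C) (0|1)*11(0|1)*: on '00' the DFA goes s0 → s2 → s1 and accepts (s1 ∈ Accept), but the regex does not match it → eliminate
  (D) (0*10*)(0*10*0*10*)*: on '1' the DFA goes s0 → s0 and rejects (s0 ∉ Accept), but the regex matches it → eliminate
Only (B) is consistent with the DFA.
(B) (0|1)*00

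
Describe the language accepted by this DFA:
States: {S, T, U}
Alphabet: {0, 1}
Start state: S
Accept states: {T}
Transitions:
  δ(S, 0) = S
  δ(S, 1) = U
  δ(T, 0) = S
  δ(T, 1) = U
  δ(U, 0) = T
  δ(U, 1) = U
Testing a few strings:
  '111' → reject
  '0001' → reject
  '010' → accept
  '1' → reject
State roles: S=no suffix match; T=suffix is 10; U=one trailing 1
All binary strings ending with 10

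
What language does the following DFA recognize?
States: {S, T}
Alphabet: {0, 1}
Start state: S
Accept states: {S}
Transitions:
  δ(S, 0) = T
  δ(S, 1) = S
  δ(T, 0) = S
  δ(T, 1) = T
Testing a few strings:
  '00' → accept
  '01' → reject
  '10' → reject
  '010' → accept
State roles: S=even number of 0's so far; T=odd number of 0's so far
All binary strings with an even number of 0's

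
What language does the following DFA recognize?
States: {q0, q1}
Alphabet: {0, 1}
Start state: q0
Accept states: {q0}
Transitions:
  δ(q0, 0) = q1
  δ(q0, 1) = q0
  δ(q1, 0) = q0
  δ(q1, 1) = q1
Testing a few strings:
  '0' → reject
  '11' → accept
  '01' → reject
  '010' → accept
State roles: q0=even number of 0's so far; q1=odd number of 0's so far
All binary strings with an even number of 0's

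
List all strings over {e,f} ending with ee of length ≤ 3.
ee, eee, fee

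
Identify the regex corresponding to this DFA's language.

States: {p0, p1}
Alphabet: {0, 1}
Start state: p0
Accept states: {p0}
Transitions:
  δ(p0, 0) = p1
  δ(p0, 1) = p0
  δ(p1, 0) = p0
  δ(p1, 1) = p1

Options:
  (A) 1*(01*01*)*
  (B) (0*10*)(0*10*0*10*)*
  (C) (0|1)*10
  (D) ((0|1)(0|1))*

Check each option against the DFA on short strings; one disagreement eliminates an option:
  (A) 1*(01*01*)*: agrees with the DFA on every string of length ≤ 6
  (B) (0*10*)(0*10*0*10*)*: on ε the DFA stays in p0 and accepts (p0 ∈ Accept), but the regex does not match it → eliminate
  (C) (0|1)*10: on ε the DFA stays in p0 and accepts (p0 ∈ Accept), but the regex does not match it → eliminate
  (D) ((0|1)(0|1))*: on '1' the DFA goes p0 → p0 and accepts (p0 ∈ Accept), but the regex does not match it → eliminate
Only (A) is consistent with the DFA.
(A) 1*(01*01*)*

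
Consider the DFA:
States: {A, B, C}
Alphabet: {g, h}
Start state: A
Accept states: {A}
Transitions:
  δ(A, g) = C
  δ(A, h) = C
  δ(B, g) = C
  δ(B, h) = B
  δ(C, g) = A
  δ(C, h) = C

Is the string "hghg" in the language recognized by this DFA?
Processing string "hghg":
  A --h--> C
  C --g--> A
  A --h--> C
  C --g--> A
Final state: A
Accept states: {A}
Yes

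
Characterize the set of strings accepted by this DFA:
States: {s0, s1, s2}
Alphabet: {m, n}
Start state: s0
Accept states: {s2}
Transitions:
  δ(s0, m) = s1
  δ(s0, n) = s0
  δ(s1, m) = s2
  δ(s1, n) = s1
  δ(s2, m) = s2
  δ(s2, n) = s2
Testing a few strings:
  'n' → reject
  'mmm' → accept
  'mmnn' → accept
  'm' → reject
State roles: s0=zero m's seen; s1=one m seen; s2=≥ two m's seen
All strings over {m,n} containing at least two m's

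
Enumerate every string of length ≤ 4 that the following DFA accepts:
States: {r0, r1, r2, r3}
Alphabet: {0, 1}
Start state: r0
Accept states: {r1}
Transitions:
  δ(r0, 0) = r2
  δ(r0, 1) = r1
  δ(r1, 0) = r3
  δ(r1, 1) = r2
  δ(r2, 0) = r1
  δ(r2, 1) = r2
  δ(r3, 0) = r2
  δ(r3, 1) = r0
1, 00, 010, 110, 0010, 0110, 1000, 1011, 1110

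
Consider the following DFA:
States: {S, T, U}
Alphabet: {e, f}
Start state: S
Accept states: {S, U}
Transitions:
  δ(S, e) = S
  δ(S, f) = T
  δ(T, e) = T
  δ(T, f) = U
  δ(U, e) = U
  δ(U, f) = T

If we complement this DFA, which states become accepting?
Complement accept states = All states \ Original accept states
= {S, T, U} \ {S, U}
{T}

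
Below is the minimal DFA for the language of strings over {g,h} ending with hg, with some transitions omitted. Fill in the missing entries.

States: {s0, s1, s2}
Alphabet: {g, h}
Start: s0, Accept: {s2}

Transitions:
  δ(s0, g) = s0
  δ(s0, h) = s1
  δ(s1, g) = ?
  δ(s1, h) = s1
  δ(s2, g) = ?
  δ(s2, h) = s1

From the language and accept set, identify what each state tracks — s0: no suffix match; s1: one trailing h; s2: suffix is hg.
Each missing δ(q, a) is the state matching the new tracked value after reading a.
δ(s1, g) = s2; δ(s2, g) = s0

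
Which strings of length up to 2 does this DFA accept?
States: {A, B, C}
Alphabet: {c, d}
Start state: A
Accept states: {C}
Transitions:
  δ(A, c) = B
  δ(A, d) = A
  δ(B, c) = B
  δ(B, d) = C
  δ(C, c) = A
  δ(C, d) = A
cd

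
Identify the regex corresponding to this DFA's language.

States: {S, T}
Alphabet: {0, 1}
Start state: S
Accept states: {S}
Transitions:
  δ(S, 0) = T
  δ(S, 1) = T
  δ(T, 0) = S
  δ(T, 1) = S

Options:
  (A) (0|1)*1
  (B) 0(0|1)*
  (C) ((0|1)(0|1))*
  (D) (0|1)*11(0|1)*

Check each option against the DFA on short strings; one disagreement eliminates an option:
  (A) (0|1)*1: on ε the DFA stays in S and accepts (S ∈ Accept), but the regex does not match it → eliminate
  (B) 0(0|1)*: on ε the DFA stays in S and accepts (S ∈ Accept), but the regex does not match it → eliminate
  (C) ((0|1)(0|1))*: agrees with the DFA on every string of length ≤ 6
  (D) (0|1)*11(0|1)*: on ε the DFA stays in S and accepts (S ∈ Accept), but the regex does not match it → eliminate
Only (C) is consistent with the DFA.
(C) ((0|1)(0|1))*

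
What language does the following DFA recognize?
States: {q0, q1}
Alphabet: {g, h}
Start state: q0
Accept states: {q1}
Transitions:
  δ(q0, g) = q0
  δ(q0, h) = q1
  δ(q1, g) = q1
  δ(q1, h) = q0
Testing a few strings:
  'hgg' → accept
  'h' → accept
  'ghg' → accept
  'g' → reject
State roles: q0=even number of h's so far; q1=odd number of h's so far
All strings over {g,h} with an odd number of h's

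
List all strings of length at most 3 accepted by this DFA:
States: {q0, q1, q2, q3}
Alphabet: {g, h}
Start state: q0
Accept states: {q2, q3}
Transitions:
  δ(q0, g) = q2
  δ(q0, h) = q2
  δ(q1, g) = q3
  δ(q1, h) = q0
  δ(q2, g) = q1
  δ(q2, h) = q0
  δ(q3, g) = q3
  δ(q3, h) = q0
g, h, ggg, ghg, ghh, hgg, hhg, hhh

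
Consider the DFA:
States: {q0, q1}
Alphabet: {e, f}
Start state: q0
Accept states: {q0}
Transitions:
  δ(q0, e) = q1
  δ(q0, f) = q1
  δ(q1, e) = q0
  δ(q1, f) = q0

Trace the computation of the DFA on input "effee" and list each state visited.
read 'e': q0 → q1
  read 'f': q1 → q0
  read 'f': q0 → q1
  read 'e': q1 → q0
  read 'e': q0 → q1
q0 -> q1 -> q0 -> q1 -> q0 -> q1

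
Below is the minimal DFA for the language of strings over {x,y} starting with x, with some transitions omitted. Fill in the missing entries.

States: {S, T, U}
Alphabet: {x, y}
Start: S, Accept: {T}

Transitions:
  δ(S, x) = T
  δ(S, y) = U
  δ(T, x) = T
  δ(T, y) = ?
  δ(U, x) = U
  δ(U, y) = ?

From the language and accept set, identify what each state tracks — S: no input read; T: started with x; U: started with y (dead).
Each missing δ(q, a) is the state matching the new tracked value after reading a.
δ(T, y) = T; δ(U, y) = U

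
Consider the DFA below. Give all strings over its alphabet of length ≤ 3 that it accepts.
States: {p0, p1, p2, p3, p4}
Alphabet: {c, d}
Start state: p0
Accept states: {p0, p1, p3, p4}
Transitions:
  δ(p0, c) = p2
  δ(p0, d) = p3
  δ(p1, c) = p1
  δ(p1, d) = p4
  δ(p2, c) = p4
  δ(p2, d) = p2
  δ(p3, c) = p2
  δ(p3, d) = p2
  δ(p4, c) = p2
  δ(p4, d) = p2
ε, d, cc, cdc, dcc, ddc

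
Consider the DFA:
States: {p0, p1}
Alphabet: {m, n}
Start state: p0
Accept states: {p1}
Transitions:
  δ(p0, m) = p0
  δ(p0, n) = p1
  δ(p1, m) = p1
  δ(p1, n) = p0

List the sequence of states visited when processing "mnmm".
read 'm': p0 → p0
  read 'n': p0 → p1
  read 'm': p1 → p1
  read 'm': p1 → p1
p0 -> p0 -> p1 -> p1 -> p1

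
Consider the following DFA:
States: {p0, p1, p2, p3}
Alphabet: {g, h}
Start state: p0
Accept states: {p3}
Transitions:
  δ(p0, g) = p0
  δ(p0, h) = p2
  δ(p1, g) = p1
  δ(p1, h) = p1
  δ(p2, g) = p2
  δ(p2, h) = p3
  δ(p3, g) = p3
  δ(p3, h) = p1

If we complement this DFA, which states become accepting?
Complement accept states = All states \ Original accept states
= {p0, p1, p2, p3} \ {p3}
{p0, p1, p2}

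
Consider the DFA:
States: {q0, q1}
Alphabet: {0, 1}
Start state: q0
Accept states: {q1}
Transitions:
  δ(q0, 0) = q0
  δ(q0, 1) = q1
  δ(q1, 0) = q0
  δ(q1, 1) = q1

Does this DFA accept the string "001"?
Processing string "001":
  q0 --0--> q0
  q0 --0--> q0
  q0 --1--> q1
Final state: q1
Accept states: {q1}
Yes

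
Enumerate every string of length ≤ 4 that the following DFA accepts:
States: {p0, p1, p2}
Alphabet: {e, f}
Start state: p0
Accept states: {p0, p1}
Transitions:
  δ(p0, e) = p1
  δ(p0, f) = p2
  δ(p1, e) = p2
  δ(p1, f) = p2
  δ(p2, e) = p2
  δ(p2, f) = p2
ε, e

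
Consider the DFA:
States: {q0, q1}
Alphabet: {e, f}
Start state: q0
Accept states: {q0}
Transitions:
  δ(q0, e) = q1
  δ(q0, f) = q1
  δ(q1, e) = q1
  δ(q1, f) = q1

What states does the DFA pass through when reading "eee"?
read 'e': q0 → q1
  read 'e': q1 → q1
  read 'e': q1 → q1
q0 -> q1 -> q1 -> q1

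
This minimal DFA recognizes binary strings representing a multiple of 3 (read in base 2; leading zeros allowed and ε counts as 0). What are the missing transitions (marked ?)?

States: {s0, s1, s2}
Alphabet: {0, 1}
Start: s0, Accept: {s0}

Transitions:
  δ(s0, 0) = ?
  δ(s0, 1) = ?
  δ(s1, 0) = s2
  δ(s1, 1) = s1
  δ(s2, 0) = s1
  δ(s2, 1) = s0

From the language and accept set, identify what each state tracks — s0: value ≡ 0 (mod 3); s1: value ≡ 2 (mod 3); s2: value ≡ 1 (mod 3).
Each missing δ(q, a) is the state matching the new tracked value after reading a.
δ(s0, 0) = s0; δ(s0, 1) = s2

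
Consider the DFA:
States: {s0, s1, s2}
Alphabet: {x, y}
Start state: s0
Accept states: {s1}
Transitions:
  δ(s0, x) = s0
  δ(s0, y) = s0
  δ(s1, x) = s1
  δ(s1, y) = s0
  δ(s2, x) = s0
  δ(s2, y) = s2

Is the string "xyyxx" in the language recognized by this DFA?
Processing string "xyyxx":
  s0 --x--> s0
  s0 --y--> s0
  s0 --y--> s0
  s0 --x--> s0
  s0 --x--> s0
Final state: s0
Accept states: {s1}
No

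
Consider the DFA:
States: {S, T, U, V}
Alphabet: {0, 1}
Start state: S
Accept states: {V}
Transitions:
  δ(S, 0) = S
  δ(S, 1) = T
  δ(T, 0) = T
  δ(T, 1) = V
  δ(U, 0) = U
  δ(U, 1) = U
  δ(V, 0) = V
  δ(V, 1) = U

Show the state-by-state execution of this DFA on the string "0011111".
read '0': S → S
  read '0': S → S
  read '1': S → T
  read '1': T → V
  read '1': V → U
  read '1': U → U
  read '1': U → U
S -> S -> S -> T -> V -> U -> U -> U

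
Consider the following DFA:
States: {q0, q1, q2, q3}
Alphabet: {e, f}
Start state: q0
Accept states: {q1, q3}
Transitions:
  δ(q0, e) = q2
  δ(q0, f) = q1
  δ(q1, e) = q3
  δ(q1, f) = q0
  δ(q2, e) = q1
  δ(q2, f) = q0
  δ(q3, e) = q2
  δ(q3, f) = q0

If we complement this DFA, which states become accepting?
Complement accept states = All states \ Original accept states
= {q0, q1, q2, q3} \ {q1, q3}
{q0, q2}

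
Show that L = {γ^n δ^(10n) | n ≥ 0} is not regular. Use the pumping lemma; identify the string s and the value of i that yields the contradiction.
Assume L is regular with pumping length p. Idea: pumping the γ-block breaks the 1:10 ratio.
Choose s = γ^p δ^(10p) (length 11p ≥ p). By the pumping lemma, s = xyz with |xy| ≤ p, |y| > 0, so y = γ^k with k ≥ 1. Then xy²z = γ^(p+k) δ^(10p). For this to be in L we would need 10p = 10(p+k), i.e. 10k = 0, contradicting k ≥ 1. So xy²z ∉ L.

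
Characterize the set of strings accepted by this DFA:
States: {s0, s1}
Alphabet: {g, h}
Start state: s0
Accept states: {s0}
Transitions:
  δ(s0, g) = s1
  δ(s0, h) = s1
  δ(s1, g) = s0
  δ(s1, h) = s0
Testing a few strings:
  'hg' → accept
  'g' → reject
  'gh' → accept
  'ggh' → reject
State roles: s0=even length so far; s1=odd length so far
All strings over {g,h} of even length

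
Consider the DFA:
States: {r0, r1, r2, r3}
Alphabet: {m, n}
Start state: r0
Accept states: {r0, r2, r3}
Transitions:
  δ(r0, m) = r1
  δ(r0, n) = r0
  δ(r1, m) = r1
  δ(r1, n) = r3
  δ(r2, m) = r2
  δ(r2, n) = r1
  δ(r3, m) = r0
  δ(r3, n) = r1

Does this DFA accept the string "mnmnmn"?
Processing string "mnmnmn":
  r0 --m--> r1
  r1 --n--> r3
  r3 --m--> r0
  r0 --n--> r0
  r0 --m--> r1
  r1 --n--> r3
Final state: r3
Accept states: {r0, r2, r3}
Yes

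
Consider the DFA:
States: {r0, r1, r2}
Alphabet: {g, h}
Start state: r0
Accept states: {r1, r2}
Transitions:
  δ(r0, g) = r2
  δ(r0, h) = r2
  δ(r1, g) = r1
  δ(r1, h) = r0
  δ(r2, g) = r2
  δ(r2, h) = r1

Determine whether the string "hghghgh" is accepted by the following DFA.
Processing string "hghghgh":
  r0 --h--> r2
  r2 --g--> r2
  r2 --h--> r1
  r1 --g--> r1
  r1 --h--> r0
  r0 --g--> r2
  r2 --h--> r1
Final state: r1
Accept states: {r1, r2}
Yes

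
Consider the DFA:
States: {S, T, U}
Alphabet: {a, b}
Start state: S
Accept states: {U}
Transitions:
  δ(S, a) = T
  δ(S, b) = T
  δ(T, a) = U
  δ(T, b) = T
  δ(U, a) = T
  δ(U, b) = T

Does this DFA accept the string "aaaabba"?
Processing string "aaaabba":
  S --a--> T
  T --a--> U
  U --a--> T
  T --a--> U
  U --b--> T
  T --b--> T
  T --a--> U
Final state: U
Accept states: {U}
Yes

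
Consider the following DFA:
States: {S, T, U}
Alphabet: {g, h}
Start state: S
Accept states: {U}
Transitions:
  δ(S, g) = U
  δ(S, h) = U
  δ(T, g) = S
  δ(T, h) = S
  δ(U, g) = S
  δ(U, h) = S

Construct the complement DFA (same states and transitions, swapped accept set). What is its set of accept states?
Complement accept states = All states \ Original accept states
= {S, T, U} \ {U}
{S, T}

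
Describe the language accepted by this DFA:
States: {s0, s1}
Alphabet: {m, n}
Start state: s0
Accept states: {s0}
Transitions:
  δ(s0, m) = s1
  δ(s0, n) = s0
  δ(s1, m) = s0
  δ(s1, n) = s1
Testing a few strings:
  'nnm' → reject
  'mmm' → reject
  'nn' → accept
  'm' → reject
State roles: s0=even number of m's so far; s1=odd number of m's so far
All strings over {m,n} with an even number of m's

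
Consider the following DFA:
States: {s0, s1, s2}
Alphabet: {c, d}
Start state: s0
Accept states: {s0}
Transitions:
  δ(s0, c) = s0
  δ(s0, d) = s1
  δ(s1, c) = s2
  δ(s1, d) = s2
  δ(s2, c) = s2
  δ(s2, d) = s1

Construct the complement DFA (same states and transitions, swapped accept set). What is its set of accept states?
Complement accept states = All states \ Original accept states
= {s0, s1, s2} \ {s0}
{s1, s2}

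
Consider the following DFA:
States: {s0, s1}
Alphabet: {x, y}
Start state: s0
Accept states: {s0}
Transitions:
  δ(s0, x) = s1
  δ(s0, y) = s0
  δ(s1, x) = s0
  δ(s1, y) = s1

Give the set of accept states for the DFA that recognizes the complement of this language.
Complement accept states = All states \ Original accept states
= {s0, s1} \ {s0}
{s1}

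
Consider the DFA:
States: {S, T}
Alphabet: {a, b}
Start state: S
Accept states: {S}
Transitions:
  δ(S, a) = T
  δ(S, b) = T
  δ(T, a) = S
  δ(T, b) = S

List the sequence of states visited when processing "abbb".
read 'a': S → T
  read 'b': T → S
  read 'b': S → T
  read 'b': T → S
S -> T -> S -> T -> S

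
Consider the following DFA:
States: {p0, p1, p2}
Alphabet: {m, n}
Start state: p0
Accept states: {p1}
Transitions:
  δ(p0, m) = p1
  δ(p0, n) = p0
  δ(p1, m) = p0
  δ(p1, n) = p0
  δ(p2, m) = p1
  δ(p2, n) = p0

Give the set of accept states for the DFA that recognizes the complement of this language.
Complement accept states = All states \ Original accept states
= {p0, p1, p2} \ {p1}
{p0, p2}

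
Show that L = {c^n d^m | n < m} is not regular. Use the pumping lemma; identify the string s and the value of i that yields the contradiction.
Assume L is regular with pumping length p. Idea: pumping up the c-block makes the c-count reach the d-count.
Choose s = c^p d^(p+1) ∈ L. By the pumping lemma, s = xyz with |xy| ≤ p, |y| > 0, so y = c^k with k ≥ 1. Then xy²z = c^(p+k) d^(p+1). Since p+k ≥ p+1, the number of c's is no longer strictly less than the number of d's, so xy²z ∉ L.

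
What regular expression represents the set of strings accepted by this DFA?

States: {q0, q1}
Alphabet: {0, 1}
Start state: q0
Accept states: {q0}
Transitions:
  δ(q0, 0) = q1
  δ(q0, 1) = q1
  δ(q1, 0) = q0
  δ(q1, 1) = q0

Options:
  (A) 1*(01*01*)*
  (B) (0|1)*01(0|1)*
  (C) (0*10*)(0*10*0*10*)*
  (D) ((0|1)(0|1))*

Check each option against the DFA on short strings; one disagreement eliminates an option:
  (A) 1*(01*01*)*: on '1' the DFA goes q0 → q1 and rejects (q1 ∉ Accept), but the regex matches it → eliminate
  (B) (0|1)*01(0|1)*: on ε the DFA stays in q0 and accepts (q0 ∈ Accept), but the regex does not match it → eliminate
  (C) (0*10*)(0*10*0*10*)*: on ε the DFA stays in q0 and accepts (q0 ∈ Accept), but the regex does not match it → eliminate
  (D) ((0|1)(0|1))*: agrees with the DFA on every string of length ≤ 6
Only (D) is consistent with the DFA.
(D) ((0|1)(0|1))*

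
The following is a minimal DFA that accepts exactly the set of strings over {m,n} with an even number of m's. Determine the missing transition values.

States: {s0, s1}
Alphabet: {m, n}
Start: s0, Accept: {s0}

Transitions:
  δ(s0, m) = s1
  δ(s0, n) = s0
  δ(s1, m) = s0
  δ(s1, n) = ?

From the language and accept set, identify what each state tracks — s0: even number of m's so far; s1: odd number of m's so far.
Each missing δ(q, a) is the state matching the new tracked value after reading a.
δ(s1, n) = s1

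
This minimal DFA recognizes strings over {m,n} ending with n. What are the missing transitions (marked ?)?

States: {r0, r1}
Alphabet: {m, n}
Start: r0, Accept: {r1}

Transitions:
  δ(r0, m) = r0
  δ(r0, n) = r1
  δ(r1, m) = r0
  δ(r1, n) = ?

From the language and accept set, identify what each state tracks — r0: last symbol not n; r1: last symbol is n.
Each missing δ(q, a) is the state matching the new tracked value after reading a.
δ(r1, n) = r1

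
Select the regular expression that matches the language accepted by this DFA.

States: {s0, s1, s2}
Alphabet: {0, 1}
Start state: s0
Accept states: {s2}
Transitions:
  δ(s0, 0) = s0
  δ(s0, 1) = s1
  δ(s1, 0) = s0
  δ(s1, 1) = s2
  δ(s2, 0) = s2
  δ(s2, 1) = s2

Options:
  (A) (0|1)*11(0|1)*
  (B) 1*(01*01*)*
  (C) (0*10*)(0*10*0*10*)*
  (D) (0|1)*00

Check each option against the DFA on short strings; one disagreement eliminates an option:
  (A) (0|1)*11(0|1)*: agrees with the DFA on every string of length ≤ 6
  (B) 1*(01*01*)*: on ε the DFA stays in s0 and rejects (s0 ∉ Accept), but the regex matches it → eliminate
  (C) (0*10*)(0*10*0*10*)*: on '1' the DFA goes s0 → s1 and rejects (s1 ∉ Accept), but the regex matches it → eliminate
  (D) (0|1)*00: on '00' the DFA goes s0 → s0 → s0 and rejects (s0 ∉ Accept), but the regex matches it → eliminate
Only (A) is consistent with the DFA.
(A) (0|1)*11(0|1)*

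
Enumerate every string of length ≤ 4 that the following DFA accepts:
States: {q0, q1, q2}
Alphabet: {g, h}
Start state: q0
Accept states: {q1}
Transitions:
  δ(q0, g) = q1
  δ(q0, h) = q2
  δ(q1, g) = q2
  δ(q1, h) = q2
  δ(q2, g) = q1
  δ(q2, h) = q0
g, hg, ggg, ghg, hhg, gghg, ghhg, hggg, hghg, hhhg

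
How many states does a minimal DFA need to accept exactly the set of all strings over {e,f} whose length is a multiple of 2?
By Myhill–Nerode, count the distinguishable equivalence classes: 2 classes — one per residue of the length mod 2; class i is distinguished from class j by any string of length (2 − i) mod 2.
2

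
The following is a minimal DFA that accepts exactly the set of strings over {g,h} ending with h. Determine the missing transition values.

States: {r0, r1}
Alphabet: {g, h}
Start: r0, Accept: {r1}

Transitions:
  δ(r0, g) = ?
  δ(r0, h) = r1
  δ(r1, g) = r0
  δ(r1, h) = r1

From the language and accept set, identify what each state tracks — r0: last symbol not h; r1: last symbol is h.
Each missing δ(q, a) is the state matching the new tracked value after reading a.
δ(r0, g) = r0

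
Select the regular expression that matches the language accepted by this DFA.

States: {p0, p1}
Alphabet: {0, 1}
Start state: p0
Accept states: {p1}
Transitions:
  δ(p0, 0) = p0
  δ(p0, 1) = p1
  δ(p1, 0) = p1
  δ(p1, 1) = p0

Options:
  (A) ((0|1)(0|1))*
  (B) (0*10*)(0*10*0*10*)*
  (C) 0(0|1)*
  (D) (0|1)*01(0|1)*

Check each option against the DFA on short strings; one disagreement eliminates an option:
  (A) ((0|1)(0|1))*: on ε the DFA stays in p0 and rejects (p0 ∉ Accept), but the regex matches it → eliminate
  (B) (0*10*)(0*10*0*10*)*: agrees with the DFA on every string of length ≤ 6
  (C) 0(0|1)*: on '0' the DFA goes p0 → p0 and rejects (p0 ∉ Accept), but the regex matches it → eliminate
  (D) (0|1)*01(0|1)*: on '1' the DFA goes p0 → p1 and accepts (p1 ∈ Accept), but the regex does not match it → eliminate
Only (B) is consistent with the DFA.
(B) (0*10*)(0*10*0*10*)*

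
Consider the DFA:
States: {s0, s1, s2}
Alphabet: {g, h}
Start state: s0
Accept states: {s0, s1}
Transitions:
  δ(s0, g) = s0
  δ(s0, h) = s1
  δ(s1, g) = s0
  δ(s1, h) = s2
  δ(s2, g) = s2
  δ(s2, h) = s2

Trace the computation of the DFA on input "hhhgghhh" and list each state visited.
read 'h': s0 → s1
  read 'h': s1 → s2
  read 'h': s2 → s2
  read 'g': s2 → s2
  read 'g': s2 → s2
  read 'h': s2 → s2
  read 'h': s2 → s2
  read 'h': s2 → s2
s0 -> s1 -> s2 -> s2 -> s2 -> s2 -> s2 -> s2 -> s2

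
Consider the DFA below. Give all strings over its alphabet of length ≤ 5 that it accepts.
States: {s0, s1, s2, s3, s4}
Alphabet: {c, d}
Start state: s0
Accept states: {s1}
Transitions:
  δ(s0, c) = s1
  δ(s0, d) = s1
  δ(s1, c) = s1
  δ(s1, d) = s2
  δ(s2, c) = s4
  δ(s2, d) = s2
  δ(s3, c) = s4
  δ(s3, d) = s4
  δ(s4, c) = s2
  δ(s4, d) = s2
c, d, cc, dc, ccc, dcc, cccc, dccc, ccccc, dcccc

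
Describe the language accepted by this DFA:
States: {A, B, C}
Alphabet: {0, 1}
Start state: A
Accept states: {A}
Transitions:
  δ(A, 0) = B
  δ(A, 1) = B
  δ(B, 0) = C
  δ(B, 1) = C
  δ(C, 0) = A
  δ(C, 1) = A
Testing a few strings:
  '00' → reject
  '11' → reject
  '010' → accept
  '1' → reject
State roles: A=length ≡ 0 (mod 3); B=length ≡ 1 (mod 3); C=length ≡ 2 (mod 3)
All binary strings whose length is a multiple of 3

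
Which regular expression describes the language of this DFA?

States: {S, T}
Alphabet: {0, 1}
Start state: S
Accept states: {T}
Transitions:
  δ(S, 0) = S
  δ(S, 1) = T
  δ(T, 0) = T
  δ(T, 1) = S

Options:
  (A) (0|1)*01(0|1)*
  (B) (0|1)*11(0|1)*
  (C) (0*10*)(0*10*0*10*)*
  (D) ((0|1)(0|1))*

Check each option against the DFA on short strings; one disagreement eliminates an option:
  (A) (0|1)*01(0|1)*: on '1' the DFA goes S → T and accepts (T ∈ Accept), but the regex does not match it → eliminate
  (B) (0|1)*11(0|1)*: on '1' the DFA goes S → T and accepts (T ∈ Accept), but the regex does not match it → eliminate
  (C) (0*10*)(0*10*0*10*)*: agrees with the DFA on every string of length ≤ 6
  (D) ((0|1)(0|1))*: on ε the DFA stays in S and rejects (S ∉ Accept), but the regex matches it → eliminate
Only (C) is consistent with the DFA.
(C) (0*10*)(0*10*0*10*)*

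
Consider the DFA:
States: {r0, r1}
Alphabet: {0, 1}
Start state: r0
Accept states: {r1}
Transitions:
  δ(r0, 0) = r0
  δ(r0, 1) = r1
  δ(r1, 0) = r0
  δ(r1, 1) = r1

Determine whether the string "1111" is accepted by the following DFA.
Processing string "1111":
  r0 --1--> r1
  r1 --1--> r1
  r1 --1--> r1
  r1 --1--> r1
Final state: r1
Accept states: {r1}
Yes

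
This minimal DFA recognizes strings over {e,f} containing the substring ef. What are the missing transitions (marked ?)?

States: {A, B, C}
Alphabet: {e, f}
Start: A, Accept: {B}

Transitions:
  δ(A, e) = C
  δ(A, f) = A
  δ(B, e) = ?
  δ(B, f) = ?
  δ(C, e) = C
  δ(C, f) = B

From the language and accept set, identify what each state tracks — A: no e seen yet; B: substring ef seen; C: seen a e, waiting for f.
Each missing δ(q, a) is the state matching the new tracked value after reading a.
δ(B, e) = B; δ(B, f) = B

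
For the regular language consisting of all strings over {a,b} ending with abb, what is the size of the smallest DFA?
By Myhill–Nerode, count the distinguishable equivalence classes: 4 classes — one per longest suffix of the input that is a prefix of 'abb' (lengths 0 through 3); only the length-3 class is accepting.
4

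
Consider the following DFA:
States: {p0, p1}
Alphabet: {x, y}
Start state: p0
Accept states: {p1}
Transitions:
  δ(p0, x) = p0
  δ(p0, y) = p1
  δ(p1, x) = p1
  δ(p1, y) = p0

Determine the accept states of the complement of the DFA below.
Complement accept states = All states \ Original accept states
= {p0, p1} \ {p1}
{p0}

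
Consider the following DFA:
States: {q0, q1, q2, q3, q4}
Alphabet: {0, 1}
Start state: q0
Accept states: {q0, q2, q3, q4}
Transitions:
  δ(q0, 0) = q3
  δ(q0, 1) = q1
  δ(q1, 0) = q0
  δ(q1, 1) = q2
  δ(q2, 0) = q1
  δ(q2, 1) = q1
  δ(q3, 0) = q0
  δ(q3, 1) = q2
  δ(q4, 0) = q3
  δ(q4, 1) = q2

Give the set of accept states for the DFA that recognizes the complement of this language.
Complement accept states = All states \ Original accept states
= {q0, q1, q2, q3, q4} \ {q0, q2, q3, q4}
{q1}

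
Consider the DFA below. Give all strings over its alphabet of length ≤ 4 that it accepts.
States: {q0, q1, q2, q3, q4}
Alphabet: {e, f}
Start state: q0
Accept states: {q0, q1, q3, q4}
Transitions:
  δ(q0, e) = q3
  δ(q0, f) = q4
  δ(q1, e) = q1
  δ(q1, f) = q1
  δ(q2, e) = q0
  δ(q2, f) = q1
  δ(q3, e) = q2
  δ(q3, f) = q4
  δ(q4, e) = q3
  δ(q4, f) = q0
ε, e, f, ef, fe, ff, eee, eef, efe, eff, fef, ffe, fff, eeee, eeef, eefe, eeff, efef, effe, efff, feee, feef, fefe, feff, ffef, fffe, ffff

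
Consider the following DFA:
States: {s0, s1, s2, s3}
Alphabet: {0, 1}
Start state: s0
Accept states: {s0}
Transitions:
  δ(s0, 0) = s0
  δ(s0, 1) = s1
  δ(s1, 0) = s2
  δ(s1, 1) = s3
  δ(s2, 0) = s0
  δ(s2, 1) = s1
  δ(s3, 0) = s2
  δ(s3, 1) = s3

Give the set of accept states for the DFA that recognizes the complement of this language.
Complement accept states = All states \ Original accept states
= {s0, s1, s2, s3} \ {s0}
{s1, s2, s3}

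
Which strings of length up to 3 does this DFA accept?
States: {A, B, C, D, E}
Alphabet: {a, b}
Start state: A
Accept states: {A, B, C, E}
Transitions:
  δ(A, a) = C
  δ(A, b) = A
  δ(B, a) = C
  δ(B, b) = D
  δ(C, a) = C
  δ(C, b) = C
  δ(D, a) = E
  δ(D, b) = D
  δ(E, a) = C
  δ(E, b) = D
ε, a, b, aa, ab, ba, bb, aaa, aab, aba, abb, baa, bab, bba, bbb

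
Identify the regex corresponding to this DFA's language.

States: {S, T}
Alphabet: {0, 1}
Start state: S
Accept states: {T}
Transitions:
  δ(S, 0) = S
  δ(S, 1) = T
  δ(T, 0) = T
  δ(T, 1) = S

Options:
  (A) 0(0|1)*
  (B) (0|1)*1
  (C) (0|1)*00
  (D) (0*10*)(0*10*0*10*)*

Check each option against the DFA on short strings; one disagreement eliminates an option:
  (A) 0(0|1)*: on '0' the DFA goes S → S and rejects (S ∉ Accept), but the regex matches it → eliminate
  (B) (0|1)*1: on '10' the DFA goes S → T → T and accepts (T ∈ Accept), but the regex does not match it → eliminate
  (C) (0|1)*00: on '1' the DFA goes S → T and accepts (T ∈ Accept), but the regex does not match it → eliminate
  (D) (0*10*)(0*10*0*10*)*: agrees with the DFA on every string of length ≤ 6
Only (D) is consistent with the DFA.
(D) (0*10*)(0*10*0*10*)*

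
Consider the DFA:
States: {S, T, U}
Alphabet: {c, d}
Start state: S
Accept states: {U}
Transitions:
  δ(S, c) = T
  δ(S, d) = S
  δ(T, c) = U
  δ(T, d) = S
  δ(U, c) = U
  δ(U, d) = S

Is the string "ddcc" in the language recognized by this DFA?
Processing string "ddcc":
  S --d--> S
  S --d--> S
  S --c--> T
  T --c--> U
Final state: U
Accept states: {U}
Yes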